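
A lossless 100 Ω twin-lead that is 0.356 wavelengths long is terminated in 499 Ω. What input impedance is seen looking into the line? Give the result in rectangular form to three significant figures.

Z_in ≈ 31.6 + j73.6 Ω

βl = 2π × 0.356 = 128°
tan(βl) = tan(128°) = -1.27
Z_in = Z_0·(Z_L + jZ_0·tanβl)/(Z_0 + jZ_L·tanβl)
     = 100·(499 − j127)/(100 − j635)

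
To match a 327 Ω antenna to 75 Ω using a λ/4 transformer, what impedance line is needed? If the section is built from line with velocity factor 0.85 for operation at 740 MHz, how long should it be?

Z_qwt ≈ 157 Ω; length ≈ 8.61 cm

Z_qwt = √(Z_0·R_L) = √(75 × 327) = √24520
λ = 0.85·c/f = 0.345 m, so l = λ/4 = 0.0861 m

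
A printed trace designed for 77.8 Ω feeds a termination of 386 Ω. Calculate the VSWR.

VSWR ≈ 4.96

Γ = (386 − 77.8)/(386 + 77.8) = 0.665
VSWR = (1 + 0.665)/(1 − 0.665)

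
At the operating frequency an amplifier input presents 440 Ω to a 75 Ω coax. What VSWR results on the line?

VSWR ≈ 5.87

Γ = (440 − 75)/(440 + 75) = 0.709
VSWR = (1 + 0.709)/(1 − 0.709)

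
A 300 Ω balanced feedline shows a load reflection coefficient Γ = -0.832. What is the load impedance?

Z_L ≈ 27.5 Ω

Z_L = Z_0·(1 + Γ)/(1 − Γ) = 300·(0.168)/(1.83)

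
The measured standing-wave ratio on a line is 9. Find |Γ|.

|Γ| ≈ 0.8

|Γ| = (S − 1)/(S + 1) = (9 − 1)/(9 + 1) = 8/10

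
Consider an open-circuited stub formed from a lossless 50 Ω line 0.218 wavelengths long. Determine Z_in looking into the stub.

βl = 2π × 0.218 = 78.5°
tan(βl) = 4.91
For an open-circuited stub, Z_in = −jZ_0·cot(βl) = −jZ_0/tan(βl)

Z_in ≈ −j10.2 Ω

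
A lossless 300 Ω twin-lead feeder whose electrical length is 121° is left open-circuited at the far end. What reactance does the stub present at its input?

X_in ≈ 180 Ω (inductive)

tan(βl) = -1.66
For an open-circuited stub, Z_in = −jZ_0·cot(βl) = −jZ_0/tan(βl)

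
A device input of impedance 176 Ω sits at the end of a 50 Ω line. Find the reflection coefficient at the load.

Γ = 0.558

Γ = (Z_L − Z_0)/(Z_L + Z_0) = (176 − 50)/(176 + 50) = 126/226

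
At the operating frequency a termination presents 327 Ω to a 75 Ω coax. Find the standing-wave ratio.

VSWR ≈ 4.36

For a purely resistive load, VSWR = R_L/Z_0 or Z_0/R_L (whichever > 1) = 327/75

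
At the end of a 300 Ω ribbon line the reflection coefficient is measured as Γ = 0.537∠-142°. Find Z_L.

Z_L ≈ 100 − j92.9 Ω

Z_L = Z_0·(1 + Γ)/(1 − Γ) = 300·(0.577 − j0.331)/(1.42 + j0.331)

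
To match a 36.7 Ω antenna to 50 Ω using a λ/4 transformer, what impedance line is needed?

Z_qwt = √(Z_0·R_L) = √(50 × 36.7) = √1835

Z_qwt ≈ 42.8 Ω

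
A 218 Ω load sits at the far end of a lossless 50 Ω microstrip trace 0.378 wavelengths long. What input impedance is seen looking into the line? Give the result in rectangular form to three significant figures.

Z_in ≈ 22.6 + j46.5 Ω

βl = 2π × 0.378 = 136°
tan(βl) = tan(136°) = -0.963
Z_in = Z_0·(Z_L + jZ_0·tanβl)/(Z_0 + jZ_L·tanβl)
     = 50·(218 − j48.1)/(50 − j210)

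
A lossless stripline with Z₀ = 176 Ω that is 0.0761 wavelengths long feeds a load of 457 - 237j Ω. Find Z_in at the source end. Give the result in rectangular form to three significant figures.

βl = 2π × 0.0761 = 27.4°
tan(βl) = tan(27.4°) = 0.518
Z_in = Z_0·(Z_L + jZ_0·tanβl)/(Z_0 + jZ_L·tanβl)
     = 176·(457 − j146)/(299 + j237)

Z_in ≈ 124 − j184 Ω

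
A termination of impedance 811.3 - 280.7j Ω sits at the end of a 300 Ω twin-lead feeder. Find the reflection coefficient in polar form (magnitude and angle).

Γ ≈ 0.509 ∠ -14.6°

Γ = (Z_L − Z_0)/(Z_L + Z_0) = (511.3 − j280.7)/(1111 − j280.7)
|Γ| = 583/1150 = 0.509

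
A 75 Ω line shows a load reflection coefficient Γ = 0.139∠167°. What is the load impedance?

Z_L = Z_0·(1 + Γ)/(1 − Γ) = 75·(0.865 + j0.0313)/(1.14 − j0.0313)

Z_L ≈ 57 + j3.64 Ω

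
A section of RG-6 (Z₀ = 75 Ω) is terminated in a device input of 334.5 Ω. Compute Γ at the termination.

Γ = 0.634

Γ = (Z_L − Z_0)/(Z_L + Z_0) = (334.5 − 75)/(334.5 + 75) = 259.5/409.5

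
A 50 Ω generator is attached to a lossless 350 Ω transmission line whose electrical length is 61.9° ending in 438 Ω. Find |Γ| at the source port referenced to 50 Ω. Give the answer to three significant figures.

|Γ| ≈ 0.726

tan(βl) = 1.87
Z_in = Z_0·(Z_L + jZ_0·tanβl)/(Z_0 + jZ_L·tanβl) = 304 − j57.1 Ω
Γ_s = (Z_in − Z_s)/(Z_in + Z_s) = (254 − j57.1)/(354 − j57.1), |Γ_s| = 0.726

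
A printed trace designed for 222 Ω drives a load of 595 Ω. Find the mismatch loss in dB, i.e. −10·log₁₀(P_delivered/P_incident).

mismatch loss ≈ 1.02 dB

Γ = (595 − 222)/(595 + 222) = 0.457
|Γ|² = 0.208, so P_del/P_inc = 1 − |Γ|² = 0.792
ML = −10·log₁₀(1 − |Γ|²)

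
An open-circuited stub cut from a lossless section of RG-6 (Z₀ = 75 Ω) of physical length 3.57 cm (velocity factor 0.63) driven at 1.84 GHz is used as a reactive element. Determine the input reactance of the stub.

X_in ≈ 52.8 Ω (inductive)

λ = v/f = 0.63·c / 1.84 GHz = 0.103 m
βl = 2π·l/λ = 2π × 0.348 = 125°
tan(βl) = -1.42
For an open-circuited stub, Z_in = −jZ_0·cot(βl) = −jZ_0/tan(βl)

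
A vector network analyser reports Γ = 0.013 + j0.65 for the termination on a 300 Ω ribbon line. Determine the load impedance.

Z_L ≈ 124 + j279 Ω

Z_L = Z_0·(1 + Γ)/(1 − Γ) = 300·(1.01 + j0.65)/(0.987 − j0.65)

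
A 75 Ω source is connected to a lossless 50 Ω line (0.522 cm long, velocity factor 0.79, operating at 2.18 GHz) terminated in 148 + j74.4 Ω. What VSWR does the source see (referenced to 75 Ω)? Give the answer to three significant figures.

VSWR ≈ 2.61

λ = v/f = 0.79·c / 2.18 GHz = 0.109 m
βl = 2π·l/λ = 2π × 0.048 = 17.3°
tan(βl) = 0.311
Z_in = Z_0·(Z_L + jZ_0·tanβl)/(Z_0 + jZ_L·tanβl) = 143 − j77.4 Ω
Γ_s = (Z_in − Z_s)/(Z_in + Z_s) = (67.8 − j77.4)/(218 − j77.4), |Γ_s| = 0.445
VSWR = (1 + |Γ_s|)/(1 − |Γ_s|)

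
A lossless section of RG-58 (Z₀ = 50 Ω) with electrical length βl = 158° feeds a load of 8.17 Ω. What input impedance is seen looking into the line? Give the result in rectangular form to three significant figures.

tan(βl) = tan(158°) = -0.404
Z_in = Z_0·(Z_L + jZ_0·tanβl)/(Z_0 + jZ_L·tanβl)
     = 50·(8.17 − j20.2)/(50 − j3.3)

Z_in ≈ 9.46 − j19.6 Ω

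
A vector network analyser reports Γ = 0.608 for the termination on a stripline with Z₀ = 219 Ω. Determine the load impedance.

Z_L = Z_0·(1 + Γ)/(1 − Γ) = 219·(1.61)/(0.392)

Z_L ≈ 898 Ω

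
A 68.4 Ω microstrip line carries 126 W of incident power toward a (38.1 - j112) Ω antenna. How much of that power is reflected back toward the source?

P_reflected ≈ 71 W

|Γ| = |(-30.3 − j112)/(106.5 − j112)| = 0.751
|Γ|² = 0.564
P_refl = |Γ|²·P_inc = 71 W, P_del = (1 − |Γ|²)·P_inc = 55 W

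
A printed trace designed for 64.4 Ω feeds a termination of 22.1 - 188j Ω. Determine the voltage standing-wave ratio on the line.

VSWR ≈ 28.1

Γ = (Z_L − Z_0)/(Z_L + Z_0) = (-42.3 − j188)/(86.5 − j188)
|Γ| = 193/207 = 0.931
VSWR = (1 + |Γ|)/(1 − |Γ|) = 1.93/0.0688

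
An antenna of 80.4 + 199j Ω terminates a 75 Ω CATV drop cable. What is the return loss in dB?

RL ≈ 2.06 dB

Γ = (5.4 + j199)/(155.4 + j199), |Γ| = 0.788
RL = −20·log₁₀|Γ| = −20·log₁₀(0.788)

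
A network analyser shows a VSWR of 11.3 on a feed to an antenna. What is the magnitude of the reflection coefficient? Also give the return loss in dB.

|Γ| ≈ 0.837; return loss ≈ 1.54 dB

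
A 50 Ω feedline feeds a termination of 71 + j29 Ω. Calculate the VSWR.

VSWR ≈ 1.81

Γ = (Z_L − Z_0)/(Z_L + Z_0) = (21 + j29)/(121 + j29)
|Γ| = 35.8/124 = 0.288
VSWR = (1 + |Γ|)/(1 − |Γ|) = 1.29/0.712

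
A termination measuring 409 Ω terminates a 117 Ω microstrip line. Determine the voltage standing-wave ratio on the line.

Γ = (409 − 117)/(409 + 117) = 0.555
VSWR = (1 + 0.555)/(1 − 0.555)

VSWR ≈ 3.5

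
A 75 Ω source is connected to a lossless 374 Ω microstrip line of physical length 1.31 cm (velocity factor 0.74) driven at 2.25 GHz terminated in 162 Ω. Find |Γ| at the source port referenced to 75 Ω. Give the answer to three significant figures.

|Γ| ≈ 0.762

λ = v/f = 0.74·c / 2.25 GHz = 0.0987 m
βl = 2π·l/λ = 2π × 0.133 = 47.8°
tan(βl) = 1.1
Z_in = Z_0·(Z_L + jZ_0·tanβl)/(Z_0 + jZ_L·tanβl) = 292 + j273 Ω
Γ_s = (Z_in − Z_s)/(Z_in + Z_s) = (217 + j273)/(367 + j273), |Γ_s| = 0.762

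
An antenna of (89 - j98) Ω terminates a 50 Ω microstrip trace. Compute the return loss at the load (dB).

Γ = (39 − j98)/(139 − j98), |Γ| = 0.62
RL = −20·log₁₀|Γ| = −20·log₁₀(0.62)

RL ≈ 4.15 dB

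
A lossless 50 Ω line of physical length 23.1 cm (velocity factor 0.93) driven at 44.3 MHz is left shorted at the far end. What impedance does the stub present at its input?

λ = v/f = 0.93·c / 44.3 MHz = 6.3 m
βl = 2π·l/λ = 2π × 0.0367 = 13.2°
tan(βl) = 0.235
For a shorted stub, Z_in = jZ_0·tan(βl)

Z_in ≈ +j11.7 Ω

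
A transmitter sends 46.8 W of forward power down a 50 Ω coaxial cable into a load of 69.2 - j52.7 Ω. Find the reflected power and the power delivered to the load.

|Γ| = |(19.2 − j52.7)/(119.2 − j52.7)| = 0.43
|Γ|² = 0.185
P_refl = |Γ|²·P_inc = 8.67 W, P_del = (1 − |Γ|²)·P_inc = 38.1 W

P_reflected ≈ 8.67 W; P_delivered ≈ 38.1 W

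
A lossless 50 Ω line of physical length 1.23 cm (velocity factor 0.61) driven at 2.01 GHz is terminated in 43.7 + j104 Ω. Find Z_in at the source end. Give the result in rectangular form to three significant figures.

λ = v/f = 0.61·c / 2.01 GHz = 0.091 m
βl = 2π·l/λ = 2π × 0.135 = 48.6°
tan(βl) = tan(48.6°) = 1.14
Z_in = Z_0·(Z_L + jZ_0·tanβl)/(Z_0 + jZ_L·tanβl)
     = 50·(43.7 + j161)/(-68.1 + j49.6)

Z_in ≈ 35.2 − j92.4 Ω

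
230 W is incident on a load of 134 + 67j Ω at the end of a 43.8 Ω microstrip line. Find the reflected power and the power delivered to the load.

|Γ| = |(90.2 + j67)/(177.8 + j67)| = 0.591
|Γ|² = 0.35
P_refl = |Γ|²·P_inc = 80.4 W, P_del = (1 − |Γ|²)·P_inc = 150 W

P_reflected ≈ 80.4 W; P_delivered ≈ 150 W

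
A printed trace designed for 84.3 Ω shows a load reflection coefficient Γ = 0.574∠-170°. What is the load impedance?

Z_L ≈ 23 − j6.83 Ω

Z_L = Z_0·(1 + Γ)/(1 − Γ) = 84.3·(0.435 − j0.0997)/(1.57 + j0.0997)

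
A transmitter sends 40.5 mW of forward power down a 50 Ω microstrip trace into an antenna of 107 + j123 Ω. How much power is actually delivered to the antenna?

P_delivered ≈ 21.8 mW

|Γ| = |(57 + j123)/(157 + j123)| = 0.68
|Γ|² = 0.462
P_refl = |Γ|²·P_inc = 18.7 mW, P_del = (1 − |Γ|²)·P_inc = 21.8 mW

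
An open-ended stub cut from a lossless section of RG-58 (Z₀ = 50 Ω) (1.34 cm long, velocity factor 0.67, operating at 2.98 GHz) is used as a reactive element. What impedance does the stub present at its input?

λ = v/f = 0.67·c / 2.98 GHz = 0.0674 m
βl = 2π·l/λ = 2π × 0.199 = 71.5°
tan(βl) = 2.99
For an open-ended stub, Z_in = −jZ_0·cot(βl) = −jZ_0/tan(βl)

Z_in ≈ −j16.7 Ω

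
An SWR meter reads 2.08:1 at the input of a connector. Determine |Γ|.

|Γ| = (S − 1)/(S + 1) = (2.08 − 1)/(2.08 + 1) = 1.08/3.08

|Γ| ≈ 0.351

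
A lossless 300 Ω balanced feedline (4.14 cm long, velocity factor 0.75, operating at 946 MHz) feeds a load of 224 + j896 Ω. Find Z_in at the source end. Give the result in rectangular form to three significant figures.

Z_in ≈ 42.6 − j296 Ω

λ = v/f = 0.75·c / 946 MHz = 0.238 m
βl = 2π·l/λ = 2π × 0.174 = 62.7°
tan(βl) = tan(62.7°) = 1.93
Z_in = Z_0·(Z_L + jZ_0·tanβl)/(Z_0 + jZ_L·tanβl)
     = 300·(224 + j1480)/(-1430 + j433)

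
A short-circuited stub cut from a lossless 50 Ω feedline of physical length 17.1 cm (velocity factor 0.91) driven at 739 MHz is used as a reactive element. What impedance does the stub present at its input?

Z_in ≈ −j11.9 Ω

λ = v/f = 0.91·c / 739 MHz = 0.369 m
βl = 2π·l/λ = 2π × 0.463 = 167°
tan(βl) = -0.237
For a short-circuited stub, Z_in = jZ_0·tan(βl)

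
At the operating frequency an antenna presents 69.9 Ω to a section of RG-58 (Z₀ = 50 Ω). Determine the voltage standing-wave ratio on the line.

VSWR ≈ 1.4

Γ = (69.9 − 50)/(69.9 + 50) = 0.166
VSWR = (1 + 0.166)/(1 − 0.166)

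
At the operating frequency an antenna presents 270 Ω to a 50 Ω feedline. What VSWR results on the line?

Γ = (270 − 50)/(270 + 50) = 0.688
VSWR = (1 + 0.688)/(1 − 0.688)

VSWR ≈ 5.4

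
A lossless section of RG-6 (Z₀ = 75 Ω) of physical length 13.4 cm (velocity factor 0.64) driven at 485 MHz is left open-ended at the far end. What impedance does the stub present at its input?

λ = v/f = 0.64·c / 485 MHz = 0.396 m
βl = 2π·l/λ = 2π × 0.338 = 122°
tan(βl) = -1.61
For an open-ended stub, Z_in = −jZ_0·cot(βl) = −jZ_0/tan(βl)

Z_in ≈ +j46.6 Ω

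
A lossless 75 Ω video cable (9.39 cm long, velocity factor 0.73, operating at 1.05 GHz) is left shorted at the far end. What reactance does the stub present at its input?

λ = v/f = 0.73·c / 1.05 GHz = 0.209 m
βl = 2π·l/λ = 2π × 0.45 = 162°
tan(βl) = -0.323
For a shorted stub, Z_in = jZ_0·tan(βl)

X_in ≈ -24.3 Ω (capacitive)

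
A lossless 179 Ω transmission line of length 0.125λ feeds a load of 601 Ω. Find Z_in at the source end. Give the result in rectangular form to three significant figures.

Z_in ≈ 97.9 − j150 Ω

βl = 2π × 0.125 = 45°
tan(βl) = tan(45°) = 1
Z_in = Z_0·(Z_L + jZ_0·tanβl)/(Z_0 + jZ_L·tanβl)
     = 179·(601 + j179)/(179 + j601)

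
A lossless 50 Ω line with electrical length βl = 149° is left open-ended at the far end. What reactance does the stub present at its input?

tan(βl) = -0.601
For an open-ended stub, Z_in = −jZ_0·cot(βl) = −jZ_0/tan(βl)

X_in ≈ 83.2 Ω (inductive)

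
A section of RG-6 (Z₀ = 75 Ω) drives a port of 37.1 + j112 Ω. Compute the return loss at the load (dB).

RL ≈ 2.54 dB

Γ = (-37.9 + j112)/(112.1 + j112), |Γ| = 0.746
RL = −20·log₁₀|Γ| = −20·log₁₀(0.746)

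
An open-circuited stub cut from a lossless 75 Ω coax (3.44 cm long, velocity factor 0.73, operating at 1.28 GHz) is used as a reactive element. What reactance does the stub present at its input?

λ = v/f = 0.73·c / 1.28 GHz = 0.171 m
βl = 2π·l/λ = 2π × 0.201 = 72.4°
tan(βl) = 3.15
For an open-circuited stub, Z_in = −jZ_0·cot(βl) = −jZ_0/tan(βl)

X_in ≈ -23.8 Ω (capacitive)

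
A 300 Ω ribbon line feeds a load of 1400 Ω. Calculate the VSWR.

Γ = (1400 − 300)/(1400 + 300) = 0.647
VSWR = (1 + 0.647)/(1 − 0.647)

VSWR ≈ 4.67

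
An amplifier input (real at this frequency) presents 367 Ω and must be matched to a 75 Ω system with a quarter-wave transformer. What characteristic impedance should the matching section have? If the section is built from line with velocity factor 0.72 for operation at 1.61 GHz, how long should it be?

Z_qwt ≈ 166 Ω; length ≈ 3.35 cm

Z_qwt = √(Z_0·R_L) = √(75 × 367) = √27520
λ = 0.72·c/f = 0.134 m, so l = λ/4 = 0.0335 m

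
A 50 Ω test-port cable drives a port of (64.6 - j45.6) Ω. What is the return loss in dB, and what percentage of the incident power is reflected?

RL ≈ 8.22 dB; 15.1% of incident power reflected

Γ = (14.6 − j45.6)/(114.6 − j45.6), |Γ| = 0.388
RL = −20·log₁₀(0.388) = 8.22 dB
P_refl/P_inc = |Γ|² = 0.151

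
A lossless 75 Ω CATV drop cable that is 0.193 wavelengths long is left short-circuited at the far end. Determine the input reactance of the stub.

X_in ≈ 200 Ω (inductive)

βl = 2π × 0.193 = 69.5°
tan(βl) = 2.67
For a short-circuited stub, Z_in = jZ_0·tan(βl)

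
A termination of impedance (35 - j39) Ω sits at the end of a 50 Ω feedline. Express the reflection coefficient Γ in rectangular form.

Γ ≈ 0.0281 − j0.446

Γ = (Z_L − Z_0)/(Z_L + Z_0) = (-15 − j39)/(85 − j39)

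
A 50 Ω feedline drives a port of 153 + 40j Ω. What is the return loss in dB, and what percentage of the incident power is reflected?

Γ = (103 + j40)/(203 + j40), |Γ| = 0.534
RL = −20·log₁₀(0.534) = 5.45 dB
P_refl/P_inc = |Γ|² = 0.285

RL ≈ 5.45 dB; 28.5% of incident power reflected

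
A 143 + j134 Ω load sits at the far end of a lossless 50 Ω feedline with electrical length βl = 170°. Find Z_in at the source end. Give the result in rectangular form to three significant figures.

Z_in ≈ 60.9 + j106 Ω

tan(βl) = tan(170°) = -0.176
Z_in = Z_0·(Z_L + jZ_0·tanβl)/(Z_0 + jZ_L·tanβl)
     = 50·(143 + j125)/(73.6 − j25.2)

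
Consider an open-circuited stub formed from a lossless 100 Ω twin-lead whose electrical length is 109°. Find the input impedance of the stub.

tan(βl) = -2.9
For an open-circuited stub, Z_in = −jZ_0·cot(βl) = −jZ_0/tan(βl)

Z_in ≈ +j34.4 Ω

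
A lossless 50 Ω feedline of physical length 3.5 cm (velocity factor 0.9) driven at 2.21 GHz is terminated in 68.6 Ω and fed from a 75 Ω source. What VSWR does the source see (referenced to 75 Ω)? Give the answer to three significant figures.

VSWR ≈ 2.02

λ = v/f = 0.9·c / 2.21 GHz = 0.122 m
βl = 2π·l/λ = 2π × 0.286 = 103°
tan(βl) = -4.29
Z_in = Z_0·(Z_L + jZ_0·tanβl)/(Z_0 + jZ_L·tanβl) = 37.3 + j5.31 Ω
Γ_s = (Z_in − Z_s)/(Z_in + Z_s) = (-37.7 + j5.31)/(112 + j5.31), |Γ_s| = 0.338
VSWR = (1 + |Γ_s|)/(1 − |Γ_s|)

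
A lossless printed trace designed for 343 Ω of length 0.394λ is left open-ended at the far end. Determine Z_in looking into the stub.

βl = 2π × 0.394 = 142°
tan(βl) = -0.786
For an open-ended stub, Z_in = −jZ_0·cot(βl) = −jZ_0/tan(βl)

Z_in ≈ +j437 Ω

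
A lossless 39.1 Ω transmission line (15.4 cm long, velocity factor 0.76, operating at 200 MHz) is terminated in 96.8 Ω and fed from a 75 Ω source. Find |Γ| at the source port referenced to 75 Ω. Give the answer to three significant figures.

λ = v/f = 0.76·c / 200 MHz = 1.14 m
βl = 2π·l/λ = 2π × 0.135 = 48.6°
tan(βl) = 1.14
Z_in = Z_0·(Z_L + jZ_0·tanβl)/(Z_0 + jZ_L·tanβl) = 24.9 − j25.6 Ω
Γ_s = (Z_in − Z_s)/(Z_in + Z_s) = (-50.1 − j25.6)/(99.9 − j25.6), |Γ_s| = 0.546

|Γ| ≈ 0.546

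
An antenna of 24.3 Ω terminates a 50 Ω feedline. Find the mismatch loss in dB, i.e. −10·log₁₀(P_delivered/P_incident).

Γ = (24.3 − 50)/(24.3 + 50) = -0.346
|Γ|² = 0.12, so P_del/P_inc = 1 − |Γ|² = 0.88
ML = −10·log₁₀(1 − |Γ|²)

mismatch loss ≈ 0.553 dB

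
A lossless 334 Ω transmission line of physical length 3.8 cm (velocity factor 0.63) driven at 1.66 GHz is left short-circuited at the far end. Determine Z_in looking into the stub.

λ = v/f = 0.63·c / 1.66 GHz = 0.114 m
βl = 2π·l/λ = 2π × 0.334 = 120°
tan(βl) = -1.72
For a short-circuited stub, Z_in = jZ_0·tan(βl)

Z_in ≈ −j575 Ω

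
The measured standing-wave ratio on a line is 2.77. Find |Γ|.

|Γ| ≈ 0.469

|Γ| = (S − 1)/(S + 1) = (2.77 − 1)/(2.77 + 1) = 1.77/3.77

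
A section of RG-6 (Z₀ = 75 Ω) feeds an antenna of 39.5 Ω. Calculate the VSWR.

Γ = (39.5 − 75)/(39.5 + 75) = -0.31
VSWR = (1 + 0.31)/(1 − 0.31)

VSWR ≈ 1.9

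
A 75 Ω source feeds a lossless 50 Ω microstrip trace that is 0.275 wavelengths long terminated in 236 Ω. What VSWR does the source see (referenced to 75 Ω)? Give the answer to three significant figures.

βl = 2π × 0.275 = 99°
tan(βl) = -6.31
Z_in = Z_0·(Z_L + jZ_0·tanβl)/(Z_0 + jZ_L·tanβl) = 10.8 + j7.56 Ω
Γ_s = (Z_in − Z_s)/(Z_in + Z_s) = (-64.2 + j7.56)/(85.8 + j7.56), |Γ_s| = 0.75
VSWR = (1 + |Γ_s|)/(1 − |Γ_s|)

VSWR ≈ 6.99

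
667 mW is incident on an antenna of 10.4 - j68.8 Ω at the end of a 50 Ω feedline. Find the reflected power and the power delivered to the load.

|Γ| = |(-39.6 − j68.8)/(60.4 − j68.8)| = 0.867
|Γ|² = 0.752
P_refl = |Γ|²·P_inc = 501 mW, P_del = (1 − |Γ|²)·P_inc = 166 mW

P_reflected ≈ 501 mW; P_delivered ≈ 166 mW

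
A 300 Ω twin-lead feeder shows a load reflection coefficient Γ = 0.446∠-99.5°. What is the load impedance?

Z_L = Z_0·(1 + Γ)/(1 − Γ) = 300·(0.926 − j0.44)/(1.07 + j0.44)

Z_L ≈ 179 − j196 Ω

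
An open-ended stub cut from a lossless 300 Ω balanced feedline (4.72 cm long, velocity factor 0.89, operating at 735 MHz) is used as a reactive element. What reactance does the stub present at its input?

λ = v/f = 0.89·c / 735 MHz = 0.363 m
βl = 2π·l/λ = 2π × 0.13 = 46.8°
tan(βl) = 1.06
For an open-ended stub, Z_in = −jZ_0·cot(βl) = −jZ_0/tan(βl)

X_in ≈ -282 Ω (capacitive)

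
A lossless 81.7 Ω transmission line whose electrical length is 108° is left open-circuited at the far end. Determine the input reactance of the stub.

tan(βl) = -3.08
For an open-circuited stub, Z_in = −jZ_0·cot(βl) = −jZ_0/tan(βl)

X_in ≈ 26.5 Ω (inductive)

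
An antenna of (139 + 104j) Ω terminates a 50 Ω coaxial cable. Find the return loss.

Γ = (89 + j104)/(189 + j104), |Γ| = 0.635
RL = −20·log₁₀|Γ| = −20·log₁₀(0.635)

RL ≈ 3.95 dB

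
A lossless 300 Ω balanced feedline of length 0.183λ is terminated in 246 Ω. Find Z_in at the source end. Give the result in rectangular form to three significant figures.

βl = 2π × 0.183 = 65.9°
tan(βl) = tan(65.9°) = 2.23
Z_in = Z_0·(Z_L + jZ_0·tanβl)/(Z_0 + jZ_L·tanβl)
     = 300·(246 + j670)/(300 + j549)

Z_in ≈ 338 + j50.4 Ω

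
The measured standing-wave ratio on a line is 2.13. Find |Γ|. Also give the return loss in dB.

|Γ| = (S − 1)/(S + 1) = (2.13 − 1)/(2.13 + 1) = 1.13/3.13
RL = −20·log₁₀|Γ| = −20·log₁₀(0.361)

|Γ| ≈ 0.361; return loss ≈ 8.85 dB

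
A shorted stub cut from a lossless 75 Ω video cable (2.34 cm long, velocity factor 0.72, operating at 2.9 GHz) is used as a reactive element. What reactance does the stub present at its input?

X_in ≈ -176 Ω (capacitive)

λ = v/f = 0.72·c / 2.9 GHz = 0.0745 m
βl = 2π·l/λ = 2π × 0.314 = 113°
tan(βl) = -2.34
For a shorted stub, Z_in = jZ_0·tan(βl)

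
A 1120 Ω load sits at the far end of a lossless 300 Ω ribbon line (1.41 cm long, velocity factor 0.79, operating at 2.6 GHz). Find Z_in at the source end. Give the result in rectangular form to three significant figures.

Z_in ≈ 114 − j184 Ω

λ = v/f = 0.79·c / 2.6 GHz = 0.0912 m
βl = 2π·l/λ = 2π × 0.155 = 55.7°
tan(βl) = tan(55.7°) = 1.47
Z_in = Z_0·(Z_L + jZ_0·tanβl)/(Z_0 + jZ_L·tanβl)
     = 300·(1120 + j440)/(300 + j1640)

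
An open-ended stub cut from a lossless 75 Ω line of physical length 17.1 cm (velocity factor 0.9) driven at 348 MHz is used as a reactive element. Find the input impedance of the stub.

Z_in ≈ −j14.1 Ω

λ = v/f = 0.9·c / 348 MHz = 0.776 m
βl = 2π·l/λ = 2π × 0.22 = 79.3°
tan(βl) = 5.31
For an open-ended stub, Z_in = −jZ_0·cot(βl) = −jZ_0/tan(βl)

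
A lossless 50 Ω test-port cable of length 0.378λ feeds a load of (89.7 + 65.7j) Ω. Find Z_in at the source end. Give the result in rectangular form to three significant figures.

Z_in ≈ 21.3 + j24 Ω

βl = 2π × 0.378 = 136°
tan(βl) = tan(136°) = -0.963
Z_in = Z_0·(Z_L + jZ_0·tanβl)/(Z_0 + jZ_L·tanβl)
     = 50·(89.7 + j17.6)/(113 − j86.4)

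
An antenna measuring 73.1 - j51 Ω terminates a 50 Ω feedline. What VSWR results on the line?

VSWR ≈ 2.45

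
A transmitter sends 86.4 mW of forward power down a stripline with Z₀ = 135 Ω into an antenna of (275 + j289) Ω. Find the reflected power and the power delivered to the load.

|Γ| = |(140 + j289)/(410 + j289)| = 0.64
|Γ|² = 0.41
P_refl = |Γ|²·P_inc = 35.4 mW, P_del = (1 − |Γ|²)·P_inc = 51 mW

P_reflected ≈ 35.4 mW; P_delivered ≈ 51 mW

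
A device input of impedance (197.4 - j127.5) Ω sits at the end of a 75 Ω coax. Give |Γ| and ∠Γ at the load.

Γ = (Z_L − Z_0)/(Z_L + Z_0) = (122.4 − j127.5)/(272.4 − j127.5)
|Γ| = 177/301 = 0.588

Γ ≈ 0.588 ∠ -21.1°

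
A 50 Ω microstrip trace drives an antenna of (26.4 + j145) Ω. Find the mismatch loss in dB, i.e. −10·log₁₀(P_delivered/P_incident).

mismatch loss ≈ 7.07 dB

Γ = (-23.6 + j145)/(76.4 + j145), |Γ| = 0.896
|Γ|² = 0.803, so P_del/P_inc = 1 − |Γ|² = 0.197
ML = −10·log₁₀(1 − |Γ|²)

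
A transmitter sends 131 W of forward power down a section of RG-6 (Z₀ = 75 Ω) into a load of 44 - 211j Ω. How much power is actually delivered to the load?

|Γ| = |(-31 − j211)/(119 − j211)| = 0.88
|Γ|² = 0.775
P_refl = |Γ|²·P_inc = 102 W, P_del = (1 − |Γ|²)·P_inc = 29.5 W

P_delivered ≈ 29.5 W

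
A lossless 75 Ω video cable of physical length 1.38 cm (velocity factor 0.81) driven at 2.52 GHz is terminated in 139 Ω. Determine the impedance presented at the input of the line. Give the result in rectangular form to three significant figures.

λ = v/f = 0.81·c / 2.52 GHz = 0.0964 m
βl = 2π·l/λ = 2π × 0.143 = 51.5°
tan(βl) = tan(51.5°) = 1.26
Z_in = Z_0·(Z_L + jZ_0·tanβl)/(Z_0 + jZ_L·tanβl)
     = 75·(139 + j94.4)/(75 + j175)

Z_in ≈ 55.8 − j35.7 Ω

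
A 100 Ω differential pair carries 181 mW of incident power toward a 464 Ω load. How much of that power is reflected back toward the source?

Γ = (464 − 100)/(464 + 100) = 0.645
|Γ|² = 0.417
P_refl = |Γ|²·P_inc = 75.4 mW, P_del = (1 − |Γ|²)·P_inc = 106 mW

P_reflected ≈ 75.4 mW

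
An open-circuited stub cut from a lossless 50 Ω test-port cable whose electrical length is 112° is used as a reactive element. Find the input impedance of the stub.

Z_in ≈ +j20.2 Ω

tan(βl) = -2.48
For an open-circuited stub, Z_in = −jZ_0·cot(βl) = −jZ_0/tan(βl)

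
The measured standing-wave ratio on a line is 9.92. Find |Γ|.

|Γ| ≈ 0.817

|Γ| = (S − 1)/(S + 1) = (9.92 − 1)/(9.92 + 1) = 8.92/10.9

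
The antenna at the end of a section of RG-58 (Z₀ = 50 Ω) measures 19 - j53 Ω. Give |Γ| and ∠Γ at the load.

Γ ≈ 0.706 ∠ -82.8°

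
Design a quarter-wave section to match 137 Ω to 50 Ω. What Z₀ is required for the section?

Z_qwt ≈ 82.8 Ω

Z_qwt = √(Z_0·R_L) = √(50 × 137) = √6850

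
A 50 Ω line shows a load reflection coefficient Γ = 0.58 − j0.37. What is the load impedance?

Z_L = Z_0·(1 + Γ)/(1 − Γ) = 50·(1.58 − j0.37)/(0.42 + j0.37)

Z_L ≈ 84.1 − j118 Ω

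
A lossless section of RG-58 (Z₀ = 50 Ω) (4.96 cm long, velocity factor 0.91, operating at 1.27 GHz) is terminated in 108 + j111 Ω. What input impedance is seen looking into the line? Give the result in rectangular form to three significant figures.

Z_in ≈ 12.1 − j17.8 Ω

λ = v/f = 0.91·c / 1.27 GHz = 0.215 m
βl = 2π·l/λ = 2π × 0.231 = 83.1°
tan(βl) = tan(83.1°) = 8.22
Z_in = Z_0·(Z_L + jZ_0·tanβl)/(Z_0 + jZ_L·tanβl)
     = 50·(108 + j522)/(-863 + j888)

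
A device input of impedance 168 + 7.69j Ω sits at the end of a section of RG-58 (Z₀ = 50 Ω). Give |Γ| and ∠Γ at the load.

Γ ≈ 0.542 ∠ 1.71°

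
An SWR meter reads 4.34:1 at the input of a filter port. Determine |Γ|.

|Γ| = (S − 1)/(S + 1) = (4.34 − 1)/(4.34 + 1) = 3.34/5.34

|Γ| ≈ 0.625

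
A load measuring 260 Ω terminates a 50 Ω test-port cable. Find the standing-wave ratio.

VSWR ≈ 5.2

Γ = (260 − 50)/(260 + 50) = 0.677
VSWR = (1 + 0.677)/(1 − 0.677)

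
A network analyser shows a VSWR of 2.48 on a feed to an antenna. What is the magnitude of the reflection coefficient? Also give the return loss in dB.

|Γ| ≈ 0.425; return loss ≈ 7.43 dB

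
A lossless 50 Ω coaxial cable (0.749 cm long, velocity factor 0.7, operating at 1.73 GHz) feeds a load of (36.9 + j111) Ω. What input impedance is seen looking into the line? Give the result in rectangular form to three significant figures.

λ = v/f = 0.7·c / 1.73 GHz = 0.121 m
βl = 2π·l/λ = 2π × 0.0617 = 22.2°
tan(βl) = tan(22.2°) = 0.408
Z_in = Z_0·(Z_L + jZ_0·tanβl)/(Z_0 + jZ_L·tanβl)
     = 50·(36.9 + j131)/(4.67 + j15.1)

Z_in ≈ 432 + j11.6 Ω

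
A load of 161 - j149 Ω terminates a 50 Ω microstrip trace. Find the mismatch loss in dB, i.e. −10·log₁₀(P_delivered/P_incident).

Γ = (111 − j149)/(211 − j149), |Γ| = 0.719
|Γ|² = 0.517, so P_del/P_inc = 1 − |Γ|² = 0.483
ML = −10·log₁₀(1 − |Γ|²)

mismatch loss ≈ 3.16 dB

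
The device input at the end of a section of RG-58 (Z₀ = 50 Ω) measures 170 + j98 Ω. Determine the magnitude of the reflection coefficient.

|Γ| ≈ 0.643

Γ = (Z_L − Z_0)/(Z_L + Z_0) = (120 + j98)/(220 + j98)
|Γ| = 155/241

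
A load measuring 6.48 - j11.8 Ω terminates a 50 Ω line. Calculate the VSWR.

VSWR ≈ 8.15

Γ = (Z_L − Z_0)/(Z_L + Z_0) = (-43.52 − j11.8)/(56.48 − j11.8)
|Γ| = 45.1/57.7 = 0.781
VSWR = (1 + |Γ|)/(1 − |Γ|) = 1.78/0.219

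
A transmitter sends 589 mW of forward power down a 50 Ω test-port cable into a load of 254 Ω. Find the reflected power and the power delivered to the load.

Γ = (254 − 50)/(254 + 50) = 0.671
|Γ|² = 0.45
P_refl = |Γ|²·P_inc = 265 mW, P_del = (1 − |Γ|²)·P_inc = 324 mW

P_reflected ≈ 265 mW; P_delivered ≈ 324 mW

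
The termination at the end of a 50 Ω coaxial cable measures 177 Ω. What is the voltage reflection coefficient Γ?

Γ = 0.559

Γ = (Z_L − Z_0)/(Z_L + Z_0) = (177 − 50)/(177 + 50) = 127/227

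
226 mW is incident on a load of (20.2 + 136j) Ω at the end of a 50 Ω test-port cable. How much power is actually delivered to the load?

P_delivered ≈ 39 mW

|Γ| = |(-29.8 + j136)/(70.2 + j136)| = 0.91
|Γ|² = 0.828
P_refl = |Γ|²·P_inc = 187 mW, P_del = (1 − |Γ|²)·P_inc = 39 mW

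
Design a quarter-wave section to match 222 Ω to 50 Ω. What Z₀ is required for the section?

Z_qwt ≈ 105 Ω

Z_qwt = √(Z_0·R_L) = √(50 × 222) = √11100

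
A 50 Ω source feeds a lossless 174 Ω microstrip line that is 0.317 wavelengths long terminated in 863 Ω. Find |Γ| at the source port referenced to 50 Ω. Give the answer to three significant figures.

|Γ| ≈ 0.632

βl = 2π × 0.317 = 114°
tan(βl) = -2.23
Z_in = Z_0·(Z_L + jZ_0·tanβl)/(Z_0 + jZ_L·tanβl) = 41.8 + j74.1 Ω
Γ_s = (Z_in − Z_s)/(Z_in + Z_s) = (-8.23 + j74.1)/(91.8 + j74.1), |Γ_s| = 0.632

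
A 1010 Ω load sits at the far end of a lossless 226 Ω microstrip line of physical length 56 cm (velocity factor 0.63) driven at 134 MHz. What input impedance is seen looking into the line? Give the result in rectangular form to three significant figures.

λ = v/f = 0.63·c / 134 MHz = 1.41 m
βl = 2π·l/λ = 2π × 0.397 = 143°
tan(βl) = tan(143°) = -0.755
Z_in = Z_0·(Z_L + jZ_0·tanβl)/(Z_0 + jZ_L·tanβl)
     = 226·(1010 − j171)/(226 − j763)

Z_in ≈ 128 + j261 Ω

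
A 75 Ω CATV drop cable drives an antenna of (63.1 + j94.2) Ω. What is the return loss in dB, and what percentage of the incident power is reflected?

RL ≈ 4.91 dB; 32.3% of incident power reflected

Γ = (-11.9 + j94.2)/(138.1 + j94.2), |Γ| = 0.568
RL = −20·log₁₀(0.568) = 4.91 dB
P_refl/P_inc = |Γ|² = 0.323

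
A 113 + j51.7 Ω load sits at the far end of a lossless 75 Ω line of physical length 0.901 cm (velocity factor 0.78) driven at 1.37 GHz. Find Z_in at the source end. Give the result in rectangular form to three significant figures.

Z_in ≈ 149 + j0.626 Ω

λ = v/f = 0.78·c / 1.37 GHz = 0.171 m
βl = 2π·l/λ = 2π × 0.0528 = 19°
tan(βl) = tan(19°) = 0.344
Z_in = Z_0·(Z_L + jZ_0·tanβl)/(Z_0 + jZ_L·tanβl)
     = 75·(113 + j77.5)/(57.2 + j38.9)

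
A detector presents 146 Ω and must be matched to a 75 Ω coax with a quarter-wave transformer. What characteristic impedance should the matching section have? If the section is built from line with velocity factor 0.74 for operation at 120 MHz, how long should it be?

Z_qwt = √(Z_0·R_L) = √(75 × 146) = √10950
λ = 0.74·c/f = 1.85 m, so l = λ/4 = 0.463 m

Z_qwt ≈ 105 Ω; length ≈ 46.2 cm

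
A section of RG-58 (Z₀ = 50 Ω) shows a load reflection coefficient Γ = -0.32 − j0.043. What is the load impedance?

Z_L = Z_0·(1 + Γ)/(1 − Γ) = 50·(0.68 − j0.043)/(1.32 + j0.043)

Z_L ≈ 25.7 − j2.47 Ω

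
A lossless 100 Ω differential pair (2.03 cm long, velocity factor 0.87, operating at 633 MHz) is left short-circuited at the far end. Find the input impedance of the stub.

Z_in ≈ +j32 Ω

λ = v/f = 0.87·c / 633 MHz = 0.412 m
βl = 2π·l/λ = 2π × 0.0492 = 17.7°
tan(βl) = 0.32
For a short-circuited stub, Z_in = jZ_0·tan(βl)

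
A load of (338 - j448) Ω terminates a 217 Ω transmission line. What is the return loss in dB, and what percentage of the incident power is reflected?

RL ≈ 3.73 dB; 42.3% of incident power reflected

Γ = (121 − j448)/(555 − j448), |Γ| = 0.651
RL = −20·log₁₀(0.651) = 3.73 dB
P_refl/P_inc = |Γ|² = 0.423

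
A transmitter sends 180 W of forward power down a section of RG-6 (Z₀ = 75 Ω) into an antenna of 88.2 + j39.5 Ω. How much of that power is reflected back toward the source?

P_reflected ≈ 11.1 W

|Γ| = |(13.2 + j39.5)/(163.2 + j39.5)| = 0.248
|Γ|² = 0.0615
P_refl = |Γ|²·P_inc = 11.1 W, P_del = (1 − |Γ|²)·P_inc = 169 W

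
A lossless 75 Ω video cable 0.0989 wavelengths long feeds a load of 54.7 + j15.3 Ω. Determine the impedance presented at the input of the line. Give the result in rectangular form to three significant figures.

βl = 2π × 0.0989 = 35.6°
tan(βl) = tan(35.6°) = 0.716
Z_in = Z_0·(Z_L + jZ_0·tanβl)/(Z_0 + jZ_L·tanβl)
     = 75·(54.7 + j69)/(64 + j39.2)

Z_in ≈ 82.6 + j30.3 Ω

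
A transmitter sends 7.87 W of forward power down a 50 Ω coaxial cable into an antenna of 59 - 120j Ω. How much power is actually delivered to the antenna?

P_delivered ≈ 3.53 W

|Γ| = |(9 − j120)/(109 − j120)| = 0.742
|Γ|² = 0.551
P_refl = |Γ|²·P_inc = 4.34 W, P_del = (1 − |Γ|²)·P_inc = 3.53 W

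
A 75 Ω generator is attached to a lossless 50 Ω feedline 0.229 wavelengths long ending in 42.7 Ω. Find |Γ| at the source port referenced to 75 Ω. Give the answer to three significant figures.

βl = 2π × 0.229 = 82.4°
tan(βl) = 7.53
Z_in = Z_0·(Z_L + jZ_0·tanβl)/(Z_0 + jZ_L·tanβl) = 58.2 + j2.4 Ω
Γ_s = (Z_in − Z_s)/(Z_in + Z_s) = (-16.8 + j2.4)/(133 + j2.4), |Γ_s| = 0.128

|Γ| ≈ 0.128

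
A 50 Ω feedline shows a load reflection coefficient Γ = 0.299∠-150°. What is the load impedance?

Z_L = Z_0·(1 + Γ)/(1 − Γ) = 50·(0.741 − j0.149)/(1.26 + j0.149)

Z_L ≈ 28.3 − j9.3 Ω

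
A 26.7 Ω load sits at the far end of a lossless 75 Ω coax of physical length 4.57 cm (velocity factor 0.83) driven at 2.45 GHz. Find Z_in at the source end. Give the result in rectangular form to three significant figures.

Z_in ≈ 29.2 − j21.1 Ω

λ = v/f = 0.83·c / 2.45 GHz = 0.102 m
βl = 2π·l/λ = 2π × 0.45 = 162°
tan(βl) = tan(162°) = -0.327
Z_in = Z_0·(Z_L + jZ_0·tanβl)/(Z_0 + jZ_L·tanβl)
     = 75·(26.7 − j24.5)/(75 − j8.74)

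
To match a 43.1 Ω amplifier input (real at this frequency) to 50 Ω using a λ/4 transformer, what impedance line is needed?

Z_qwt ≈ 46.4 Ω

Z_qwt = √(Z_0·R_L) = √(50 × 43.1) = √2155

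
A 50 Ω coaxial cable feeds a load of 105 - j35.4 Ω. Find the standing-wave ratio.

Γ = (Z_L − Z_0)/(Z_L + Z_0) = (55 − j35.4)/(155 − j35.4)
|Γ| = 65.4/159 = 0.411
VSWR = (1 + |Γ|)/(1 − |Γ|) = 1.41/0.589

VSWR ≈ 2.4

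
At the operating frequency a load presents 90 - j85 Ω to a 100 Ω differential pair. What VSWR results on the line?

Γ = (Z_L − Z_0)/(Z_L + Z_0) = (-10 − j85)/(190 − j85)
|Γ| = 85.6/208 = 0.411
VSWR = (1 + |Γ|)/(1 − |Γ|) = 1.41/0.589

VSWR ≈ 2.4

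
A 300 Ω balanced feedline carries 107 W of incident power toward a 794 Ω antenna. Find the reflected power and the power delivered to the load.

P_reflected ≈ 21.8 W; P_delivered ≈ 85.2 W

Γ = (794 − 300)/(794 + 300) = 0.452
|Γ|² = 0.204
P_refl = |Γ|²·P_inc = 21.8 W, P_del = (1 − |Γ|²)·P_inc = 85.2 W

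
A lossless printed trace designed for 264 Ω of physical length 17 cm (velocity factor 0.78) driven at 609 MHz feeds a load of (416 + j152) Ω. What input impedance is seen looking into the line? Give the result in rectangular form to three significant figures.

λ = v/f = 0.78·c / 609 MHz = 0.384 m
βl = 2π·l/λ = 2π × 0.442 = 159°
tan(βl) = tan(159°) = -0.378
Z_in = Z_0·(Z_L + jZ_0·tanβl)/(Z_0 + jZ_L·tanβl)
     = 264·(416 + j52.1)/(322 − j157)

Z_in ≈ 259 + j169 Ω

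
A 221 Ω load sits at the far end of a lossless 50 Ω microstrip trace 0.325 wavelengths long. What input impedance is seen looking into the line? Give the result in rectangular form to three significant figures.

βl = 2π × 0.325 = 117°
tan(βl) = tan(117°) = -1.96
Z_in = Z_0·(Z_L + jZ_0·tanβl)/(Z_0 + jZ_L·tanβl)
     = 50·(221 − j98.1)/(50 − j434)

Z_in ≈ 14.1 + j23.9 Ω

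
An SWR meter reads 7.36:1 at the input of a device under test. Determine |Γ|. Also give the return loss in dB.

|Γ| = (S − 1)/(S + 1) = (7.36 − 1)/(7.36 + 1) = 6.36/8.36
RL = −20·log₁₀|Γ| = −20·log₁₀(0.761)

|Γ| ≈ 0.761; return loss ≈ 2.37 dB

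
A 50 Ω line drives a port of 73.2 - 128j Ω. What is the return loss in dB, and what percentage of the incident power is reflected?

RL ≈ 2.71 dB; 53.6% of incident power reflected

Γ = (23.2 − j128)/(123.2 − j128), |Γ| = 0.732
RL = −20·log₁₀(0.732) = 2.71 dB
P_refl/P_inc = |Γ|² = 0.536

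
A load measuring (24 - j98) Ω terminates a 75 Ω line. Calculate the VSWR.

VSWR ≈ 8.67

Γ = (Z_L − Z_0)/(Z_L + Z_0) = (-51 − j98)/(99 − j98)
|Γ| = 110/139 = 0.793
VSWR = (1 + |Γ|)/(1 − |Γ|) = 1.79/0.207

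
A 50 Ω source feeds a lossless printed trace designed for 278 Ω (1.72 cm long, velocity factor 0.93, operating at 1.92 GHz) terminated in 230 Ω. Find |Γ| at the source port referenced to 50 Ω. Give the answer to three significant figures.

|Γ| ≈ 0.696

λ = v/f = 0.93·c / 1.92 GHz = 0.145 m
βl = 2π·l/λ = 2π × 0.118 = 42.6°
tan(βl) = 0.92
Z_in = Z_0·(Z_L + jZ_0·tanβl)/(Z_0 + jZ_L·tanβl) = 269 + j51.1 Ω
Γ_s = (Z_in − Z_s)/(Z_in + Z_s) = (219 + j51.1)/(319 + j51.1), |Γ_s| = 0.696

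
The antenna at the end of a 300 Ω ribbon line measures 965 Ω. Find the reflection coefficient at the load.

Γ = (Z_L − Z_0)/(Z_L + Z_0) = (965 − 300)/(965 + 300) = 665/1265

Γ = 0.526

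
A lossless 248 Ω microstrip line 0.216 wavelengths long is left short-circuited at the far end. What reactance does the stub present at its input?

βl = 2π × 0.216 = 77.8°
tan(βl) = 4.61
For a short-circuited stub, Z_in = jZ_0·tan(βl)

X_in ≈ 1140 Ω (inductive)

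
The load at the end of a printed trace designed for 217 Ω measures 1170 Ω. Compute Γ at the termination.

Γ = 0.687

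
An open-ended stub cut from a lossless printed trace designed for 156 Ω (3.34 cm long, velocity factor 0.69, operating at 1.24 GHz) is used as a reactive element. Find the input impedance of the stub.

Z_in ≈ −j50.6 Ω

λ = v/f = 0.69·c / 1.24 GHz = 0.167 m
βl = 2π·l/λ = 2π × 0.2 = 72°
tan(βl) = 3.08
For an open-ended stub, Z_in = −jZ_0·cot(βl) = −jZ_0/tan(βl)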